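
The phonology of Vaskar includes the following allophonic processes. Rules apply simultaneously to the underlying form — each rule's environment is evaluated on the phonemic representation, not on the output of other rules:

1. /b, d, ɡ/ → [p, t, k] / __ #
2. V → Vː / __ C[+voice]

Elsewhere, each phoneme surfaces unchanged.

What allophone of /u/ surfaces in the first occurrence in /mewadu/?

[u]

/u/ (word-final) fails the environment for rule 2, so it stays [u].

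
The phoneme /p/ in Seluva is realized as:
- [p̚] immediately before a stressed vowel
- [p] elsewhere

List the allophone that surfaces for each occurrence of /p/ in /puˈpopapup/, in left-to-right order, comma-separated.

Occurrence 1 (position 1): no conditioning environment matches → elsewhere allophone [p].
Occurrence 2 (position 3): immediately before a stressed vowel → [p̚].
Occurrence 3 (position 5): no conditioning environment matches → elsewhere allophone [p].
Occurrence 4 (position 7): no conditioning environment matches → elsewhere allophone [p].
Occurrence 5 (position 9): no conditioning environment matches → elsewhere allophone [p].

[p], [p̚], [p], [p], [p]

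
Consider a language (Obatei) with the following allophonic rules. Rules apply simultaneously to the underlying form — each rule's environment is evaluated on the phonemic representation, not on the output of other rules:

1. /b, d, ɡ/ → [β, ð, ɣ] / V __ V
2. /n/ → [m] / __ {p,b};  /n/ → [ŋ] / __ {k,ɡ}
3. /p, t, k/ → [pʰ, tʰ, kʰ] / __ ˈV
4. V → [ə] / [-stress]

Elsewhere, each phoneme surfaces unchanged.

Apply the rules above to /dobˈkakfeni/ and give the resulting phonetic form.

/d/ (word-initial): rule 1 targets it, but not between two vowels → unchanged [d].
/o/ — between /d/ and /b/, in an unstressed syllable — surfaces as [ə] (rule 4).
/b/ (between /o/ and /k/) fails the environment for rule 1, so it stays [b].
/k/ — between /b/ and /a/, immediately before a stressed vowel — surfaces as [kʰ] (rule 3).
/a/ (between /k/ and /k/): rule 4 targets it, but not in an unstressed syllable → unchanged [a].
/k/ — between /a/ and /f/; rule 3 does not apply here → [k].
/e/ — between /f/ and /n/, in an unstressed syllable — surfaces as [ə] (rule 4).
/n/ (between /e/ and /i/): rule 2 targets it, but not before a labial or velar stop → unchanged [n].
/i/ (word-final) occurs in an unstressed syllable → [ə] by rule 4.

[dəbˈkʰakfənə]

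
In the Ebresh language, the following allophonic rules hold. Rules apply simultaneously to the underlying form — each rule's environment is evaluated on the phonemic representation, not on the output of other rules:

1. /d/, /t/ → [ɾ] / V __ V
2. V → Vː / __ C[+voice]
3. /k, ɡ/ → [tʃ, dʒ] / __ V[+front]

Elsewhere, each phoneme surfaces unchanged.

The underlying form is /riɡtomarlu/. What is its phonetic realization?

[riːɡtoːmaːrlu]

/r/ stays [r].
/i/ (between /r/ and /ɡ/) occurs before a voiced consonant → [iː] by rule 2.
/ɡ/ (between /i/ and /t/) is in the target of rule 3 but the environment (before a front vowel) is not met → [ɡ].
/t/ (between /ɡ/ and /o/) fails the environment for rule 1, so it stays [t].
/o/ meets the environment for rule 2 (before a voiced consonant) → [oː].
/m/ stays [m].
/a/ meets the environment for rule 2 (before a voiced consonant) → [aː].
/r/ stays [r].
/l/ — not in any rule's target class → [l].
/u/ (word-final) fails the environment for rule 2, so it stays [u].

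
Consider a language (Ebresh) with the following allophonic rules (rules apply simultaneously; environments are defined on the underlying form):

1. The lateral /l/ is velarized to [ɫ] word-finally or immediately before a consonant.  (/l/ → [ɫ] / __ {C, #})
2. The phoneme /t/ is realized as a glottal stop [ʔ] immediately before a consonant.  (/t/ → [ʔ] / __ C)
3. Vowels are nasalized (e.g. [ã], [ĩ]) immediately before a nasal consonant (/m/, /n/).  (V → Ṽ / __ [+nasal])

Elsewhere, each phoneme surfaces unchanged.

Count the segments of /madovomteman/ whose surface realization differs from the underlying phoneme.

Segments that undergo a rule: /o/ → [õ] (rule 3); /e/ → [ẽ] (rule 3); /a/ → [ã] (rule 3).
All other segments surface unchanged.

3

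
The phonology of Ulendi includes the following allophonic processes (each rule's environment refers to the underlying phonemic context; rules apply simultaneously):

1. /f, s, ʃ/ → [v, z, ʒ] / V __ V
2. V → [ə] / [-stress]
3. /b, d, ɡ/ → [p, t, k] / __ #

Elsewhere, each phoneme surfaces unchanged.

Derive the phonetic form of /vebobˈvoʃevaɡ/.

/v/ stays [v].
/e/ — between /v/ and /b/, in an unstressed syllable — surfaces as [ə] (rule 2).
/b/ (between /e/ and /o/) is in the target of rule 3 but the environment (word-finally) is not met → [b].
/o/ (between /b/ and /b/) occurs in an unstressed syllable → [ə] by rule 2.
/b/ — between /o/ and /v/; rule 3 does not apply here → [b].
/v/ — not in any rule's target class → [v].
/o/ (between /v/ and /ʃ/) fails the environment for rule 2, so it stays [o].
/ʃ/ — between /o/ and /e/, between two vowels — surfaces as [ʒ] (rule 1).
/e/ (between /ʃ/ and /v/) occurs in an unstressed syllable → [ə] by rule 2.
/v/ stays [v].
Rule 2 applies to /a/ (between /v/ and /ɡ/: in an unstressed syllable) → [ə].
/ɡ/ (word-final): word-finally, so rule 3 applies → [k].

[vəbəbˈvoʒəvək]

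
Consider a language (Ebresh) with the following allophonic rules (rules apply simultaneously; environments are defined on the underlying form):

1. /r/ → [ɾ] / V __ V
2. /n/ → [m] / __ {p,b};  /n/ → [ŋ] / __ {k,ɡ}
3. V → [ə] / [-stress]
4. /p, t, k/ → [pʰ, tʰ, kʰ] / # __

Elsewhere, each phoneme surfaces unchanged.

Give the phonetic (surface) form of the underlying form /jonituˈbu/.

/j/ — not in any rule's target class → [j].
/o/ (between /j/ and /n/) occurs in an unstressed syllable → [ə] by rule 3.
/n/ (between /o/ and /i/) fails the environment for rule 2, so it stays [n].
/i/ (between /n/ and /t/) occurs in an unstressed syllable → [ə] by rule 3.
/t/ — between /i/ and /u/; rule 4 does not apply here → [t].
/u/ meets the environment for rule 3 (in an unstressed syllable) → [ə].
/b/ stays [b].
/u/ (word-final) fails the environment for rule 3, so it stays [u].

[jənətəˈbu]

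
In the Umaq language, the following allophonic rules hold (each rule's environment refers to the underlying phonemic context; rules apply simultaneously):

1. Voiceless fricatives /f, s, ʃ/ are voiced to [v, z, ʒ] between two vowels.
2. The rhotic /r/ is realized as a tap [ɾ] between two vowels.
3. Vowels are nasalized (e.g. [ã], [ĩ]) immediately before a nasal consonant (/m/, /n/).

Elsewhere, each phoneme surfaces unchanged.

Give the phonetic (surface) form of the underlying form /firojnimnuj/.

/f/ (word-initial) is in the target of rule 1 but the environment (between two vowels) is not met → [f].
/i/ — between /f/ and /r/; rule 3 does not apply here → [i].
/r/ (between /i/ and /o/): between two vowels, so rule 2 applies → [ɾ].
/o/ (between /r/ and /j/): rule 3 targets it, but not before a nasal consonant → unchanged [o].
/j/ (between /o/ and /n/): no rule targets it → [j].
/n/ — not in any rule's target class → [n].
/i/ (between /n/ and /m/) occurs before a nasal consonant → [ĩ] by rule 3.
/m/ (between /i/ and /n/) is unaffected → [m].
/n/ — not in any rule's target class → [n].
/u/ (between /n/ and /j/): rule 3 targets it, but not before a nasal consonant → unchanged [u].
/j/ stays [j].

[fiɾojnĩmnuj]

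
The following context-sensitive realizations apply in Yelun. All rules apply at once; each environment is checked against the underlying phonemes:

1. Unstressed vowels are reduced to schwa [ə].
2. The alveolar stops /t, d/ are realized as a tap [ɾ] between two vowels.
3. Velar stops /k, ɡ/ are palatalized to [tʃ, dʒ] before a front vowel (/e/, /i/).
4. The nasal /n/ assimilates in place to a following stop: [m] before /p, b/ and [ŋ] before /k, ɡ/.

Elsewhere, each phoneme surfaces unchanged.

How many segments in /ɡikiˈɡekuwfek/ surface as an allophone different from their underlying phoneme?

7

Segments that undergo a rule: /ɡ/ → [dʒ] (rule 3); /i/ → [ə] (rule 1); /k/ → [tʃ] (rule 3); /i/ → [ə] (rule 1); /ɡ/ → [dʒ] (rule 3); /u/ → [ə] (rule 1); /e/ → [ə] (rule 1).
All other segments surface unchanged.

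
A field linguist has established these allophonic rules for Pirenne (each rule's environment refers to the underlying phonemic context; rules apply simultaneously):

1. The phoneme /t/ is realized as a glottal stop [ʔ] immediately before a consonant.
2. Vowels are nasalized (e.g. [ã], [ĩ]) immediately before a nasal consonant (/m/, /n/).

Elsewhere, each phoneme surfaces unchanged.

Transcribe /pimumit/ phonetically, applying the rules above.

[pĩmũmit]

/p/ — not in any rule's target class → [p].
/i/ (between /p/ and /m/): before a nasal consonant, so rule 2 applies → [ĩ].
/m/ (between /i/ and /u/): no rule targets it → [m].
Rule 2 applies to /u/ (between /m/ and /m/: before a nasal consonant) → [ũ].
/m/ (between /u/ and /i/) is unaffected → [m].
/i/ (between /m/ and /t/): rule 2 targets it, but not before a nasal consonant → unchanged [i].
/t/ (word-final): rule 1 targets it, but not immediately before a consonant → unchanged [t].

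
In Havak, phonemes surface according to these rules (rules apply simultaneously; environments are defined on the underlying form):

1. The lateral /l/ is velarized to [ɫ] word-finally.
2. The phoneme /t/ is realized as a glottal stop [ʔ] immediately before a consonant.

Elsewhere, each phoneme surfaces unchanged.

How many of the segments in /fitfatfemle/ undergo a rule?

2

Segments that undergo a rule: /t/ → [ʔ] (rule 2); /t/ → [ʔ] (rule 2).
All other segments surface unchanged.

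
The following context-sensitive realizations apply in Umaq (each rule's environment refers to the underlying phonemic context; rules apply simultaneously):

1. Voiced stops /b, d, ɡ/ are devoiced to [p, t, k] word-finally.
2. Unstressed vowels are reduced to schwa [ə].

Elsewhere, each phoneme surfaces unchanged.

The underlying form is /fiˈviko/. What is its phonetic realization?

/f/ — not in any rule's target class → [f].
/i/ — between /f/ and /v/, in an unstressed syllable — surfaces as [ə] (rule 2).
/v/ (between /i/ and /i/) is unaffected → [v].
/i/ (between /v/ and /k/): rule 2 targets it, but not in an unstressed syllable → unchanged [i].
/k/ (between /i/ and /o/) is unaffected → [k].
/o/ (word-final) occurs in an unstressed syllable → [ə] by rule 2.

[fəˈvikə]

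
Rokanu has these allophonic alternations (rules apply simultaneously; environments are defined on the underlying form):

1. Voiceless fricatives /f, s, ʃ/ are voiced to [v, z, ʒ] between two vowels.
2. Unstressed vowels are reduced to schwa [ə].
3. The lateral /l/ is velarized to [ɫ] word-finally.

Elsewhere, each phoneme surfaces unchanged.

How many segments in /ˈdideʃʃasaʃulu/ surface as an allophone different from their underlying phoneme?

Segments that undergo a rule: /e/ → [ə] (rule 2); /a/ → [ə] (rule 2); /s/ → [z] (rule 1); /a/ → [ə] (rule 2); /ʃ/ → [ʒ] (rule 1); /u/ → [ə] (rule 2); /u/ → [ə] (rule 2).
All other segments surface unchanged.

7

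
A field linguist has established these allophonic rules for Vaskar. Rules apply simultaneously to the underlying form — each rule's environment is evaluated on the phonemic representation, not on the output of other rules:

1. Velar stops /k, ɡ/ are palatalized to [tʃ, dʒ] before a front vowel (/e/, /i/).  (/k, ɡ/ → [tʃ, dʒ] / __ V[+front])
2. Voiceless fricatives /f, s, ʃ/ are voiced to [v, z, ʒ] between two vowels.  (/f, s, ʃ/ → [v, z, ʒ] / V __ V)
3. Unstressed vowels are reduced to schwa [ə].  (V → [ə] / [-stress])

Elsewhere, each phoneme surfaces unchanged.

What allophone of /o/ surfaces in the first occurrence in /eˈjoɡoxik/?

/o/ (between /j/ and /ɡ/) fails the environment for rule 3, so it stays [o].

[o]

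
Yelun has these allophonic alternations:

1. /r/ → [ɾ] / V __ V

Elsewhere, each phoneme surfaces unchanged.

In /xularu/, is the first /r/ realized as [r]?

No

Rule 1 applies to /r/ (between /a/ and /u/: between two vowels) → [ɾ].
The actual realization is [ɾ], not [r].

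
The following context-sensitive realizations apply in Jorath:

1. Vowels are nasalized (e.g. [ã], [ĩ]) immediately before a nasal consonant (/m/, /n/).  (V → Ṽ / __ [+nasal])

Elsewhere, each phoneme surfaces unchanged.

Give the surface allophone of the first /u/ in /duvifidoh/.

[u]

/u/ (between /d/ and /v/) fails the environment for rule 1, so it stays [u].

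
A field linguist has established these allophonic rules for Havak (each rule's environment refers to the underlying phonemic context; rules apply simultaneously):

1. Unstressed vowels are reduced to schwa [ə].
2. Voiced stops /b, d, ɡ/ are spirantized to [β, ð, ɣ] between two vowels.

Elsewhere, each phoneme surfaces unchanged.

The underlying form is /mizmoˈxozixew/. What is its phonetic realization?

[məzməˈxozəxəw]

/m/ (word-initial) is unaffected → [m].
Rule 1 applies to /i/ (between /m/ and /z/: in an unstressed syllable) → [ə].
/z/ (between /i/ and /m/) is unaffected → [z].
/m/ — not in any rule's target class → [m].
/o/ (between /m/ and /x/) occurs in an unstressed syllable → [ə] by rule 1.
/x/ (between /o/ and /o/): no rule targets it → [x].
/o/ — between /x/ and /z/; rule 1 does not apply here → [o].
/z/ (between /o/ and /i/) is unaffected → [z].
/i/ — between /z/ and /x/, in an unstressed syllable — surfaces as [ə] (rule 1).
/x/ (between /i/ and /e/) is unaffected → [x].
/e/ (between /x/ and /w/): in an unstressed syllable, so rule 1 applies → [ə].
/w/ stays [w].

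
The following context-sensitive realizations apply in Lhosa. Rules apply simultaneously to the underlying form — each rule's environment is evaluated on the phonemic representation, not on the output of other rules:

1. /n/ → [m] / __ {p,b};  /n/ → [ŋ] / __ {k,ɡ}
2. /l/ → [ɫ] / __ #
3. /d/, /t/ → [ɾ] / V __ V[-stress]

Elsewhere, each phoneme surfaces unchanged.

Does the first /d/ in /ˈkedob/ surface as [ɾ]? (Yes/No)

Yes

/d/ meets the environment for rule 3 (between a vowel and a following unstressed vowel) → [ɾ].
The actual realization is [ɾ], which matches [ɾ].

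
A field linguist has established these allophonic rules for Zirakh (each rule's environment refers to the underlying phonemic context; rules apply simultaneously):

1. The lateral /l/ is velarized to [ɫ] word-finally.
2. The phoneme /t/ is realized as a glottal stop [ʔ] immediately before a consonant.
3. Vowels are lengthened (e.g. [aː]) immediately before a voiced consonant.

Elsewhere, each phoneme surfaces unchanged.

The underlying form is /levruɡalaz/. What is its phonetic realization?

[leːvruːɡaːlaːz]

/l/ — word-initial; rule 1 does not apply here → [l].
/e/ (between /l/ and /v/): before a voiced consonant, so rule 3 applies → [eː].
/v/ — not in any rule's target class → [v].
/r/ (between /v/ and /u/): no rule targets it → [r].
/u/ meets the environment for rule 3 (before a voiced consonant) → [uː].
/ɡ/ — not in any rule's target class → [ɡ].
/a/ meets the environment for rule 3 (before a voiced consonant) → [aː].
/l/ — between /a/ and /a/; rule 1 does not apply here → [l].
/a/ (between /l/ and /z/) occurs before a voiced consonant → [aː] by rule 3.
/z/ stays [z].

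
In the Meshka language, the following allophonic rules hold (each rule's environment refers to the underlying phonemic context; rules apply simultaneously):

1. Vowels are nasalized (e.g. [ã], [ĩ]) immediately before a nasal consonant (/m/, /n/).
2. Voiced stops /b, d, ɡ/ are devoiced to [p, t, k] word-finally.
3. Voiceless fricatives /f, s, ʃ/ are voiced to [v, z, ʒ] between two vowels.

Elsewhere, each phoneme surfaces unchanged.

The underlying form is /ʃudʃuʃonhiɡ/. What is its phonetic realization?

/ʃ/ — word-initial; rule 3 does not apply here → [ʃ].
/u/ — between /ʃ/ and /d/; rule 1 does not apply here → [u].
/d/ — between /u/ and /ʃ/; rule 2 does not apply here → [d].
/ʃ/ (between /d/ and /u/) fails the environment for rule 3, so it stays [ʃ].
/u/ (between /ʃ/ and /ʃ/) fails the environment for rule 1, so it stays [u].
/ʃ/ meets the environment for rule 3 (between two vowels) → [ʒ].
/o/ (between /ʃ/ and /n/) occurs before a nasal consonant → [õ] by rule 1.
/n/ (between /o/ and /h/) is unaffected → [n].
/h/ (between /n/ and /i/): no rule targets it → [h].
/i/ — between /h/ and /ɡ/; rule 1 does not apply here → [i].
/ɡ/ (word-final) occurs word-finally → [k] by rule 2.

[ʃudʃuʒõnhik]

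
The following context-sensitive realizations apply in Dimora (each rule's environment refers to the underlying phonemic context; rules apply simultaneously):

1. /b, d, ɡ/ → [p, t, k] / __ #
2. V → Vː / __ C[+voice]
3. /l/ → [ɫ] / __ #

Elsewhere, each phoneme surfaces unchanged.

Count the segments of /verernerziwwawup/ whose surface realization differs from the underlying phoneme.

5

Segments that undergo a rule: /e/ → [eː] (rule 2); /e/ → [eː] (rule 2); /e/ → [eː] (rule 2); /i/ → [iː] (rule 2); /a/ → [aː] (rule 2).
All other segments surface unchanged.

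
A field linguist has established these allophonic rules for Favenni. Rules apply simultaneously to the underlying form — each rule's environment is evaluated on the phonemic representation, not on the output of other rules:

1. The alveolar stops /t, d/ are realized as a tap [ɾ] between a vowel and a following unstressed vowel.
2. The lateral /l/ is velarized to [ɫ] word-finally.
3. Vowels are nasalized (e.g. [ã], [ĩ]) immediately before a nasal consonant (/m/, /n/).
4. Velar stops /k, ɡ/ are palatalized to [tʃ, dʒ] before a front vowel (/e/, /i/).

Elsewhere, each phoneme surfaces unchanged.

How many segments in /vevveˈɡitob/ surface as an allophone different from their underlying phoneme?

2

Segments that undergo a rule: /ɡ/ → [dʒ] (rule 4); /t/ → [ɾ] (rule 1).
All other segments surface unchanged.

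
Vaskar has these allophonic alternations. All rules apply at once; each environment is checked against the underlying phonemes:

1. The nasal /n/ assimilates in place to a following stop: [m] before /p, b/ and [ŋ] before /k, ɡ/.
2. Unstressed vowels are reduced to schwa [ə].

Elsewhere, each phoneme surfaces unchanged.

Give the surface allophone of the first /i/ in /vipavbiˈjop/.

[ə]

/i/ meets the environment for rule 2 (in an unstressed syllable) → [ə].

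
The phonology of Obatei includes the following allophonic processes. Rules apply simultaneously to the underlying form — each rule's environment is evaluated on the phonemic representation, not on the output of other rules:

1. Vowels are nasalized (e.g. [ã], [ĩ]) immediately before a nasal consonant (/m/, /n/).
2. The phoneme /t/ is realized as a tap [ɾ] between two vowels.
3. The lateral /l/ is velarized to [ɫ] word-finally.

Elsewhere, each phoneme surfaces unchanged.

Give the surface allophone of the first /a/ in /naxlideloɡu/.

[a]

/a/ (between /n/ and /x/) fails the environment for rule 1, so it stays [a].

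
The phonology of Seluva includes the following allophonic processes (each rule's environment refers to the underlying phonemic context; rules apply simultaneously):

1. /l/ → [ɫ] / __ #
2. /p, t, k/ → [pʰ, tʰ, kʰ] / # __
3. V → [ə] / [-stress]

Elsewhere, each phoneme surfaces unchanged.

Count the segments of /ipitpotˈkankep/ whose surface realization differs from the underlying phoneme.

4

Segments that undergo a rule: /i/ → [ə] (rule 3); /i/ → [ə] (rule 3); /o/ → [ə] (rule 3); /e/ → [ə] (rule 3).
All other segments surface unchanged.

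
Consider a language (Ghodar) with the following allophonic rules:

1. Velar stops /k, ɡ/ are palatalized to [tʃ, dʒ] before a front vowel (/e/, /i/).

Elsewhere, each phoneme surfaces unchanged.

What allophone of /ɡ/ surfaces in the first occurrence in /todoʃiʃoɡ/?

[ɡ]

/ɡ/ (word-final) fails the environment for rule 1, so it stays [ɡ].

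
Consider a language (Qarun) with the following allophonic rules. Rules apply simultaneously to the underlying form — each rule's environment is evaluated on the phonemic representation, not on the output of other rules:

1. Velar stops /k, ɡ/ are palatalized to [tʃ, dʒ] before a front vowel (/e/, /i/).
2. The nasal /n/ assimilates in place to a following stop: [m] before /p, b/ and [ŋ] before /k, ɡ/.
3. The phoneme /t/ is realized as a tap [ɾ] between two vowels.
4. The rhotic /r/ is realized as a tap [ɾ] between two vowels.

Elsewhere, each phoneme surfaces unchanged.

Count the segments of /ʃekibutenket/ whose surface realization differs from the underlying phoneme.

Segments that undergo a rule: /k/ → [tʃ] (rule 1); /t/ → [ɾ] (rule 3); /n/ → [ŋ] (rule 2); /k/ → [tʃ] (rule 1).
All other segments surface unchanged.

4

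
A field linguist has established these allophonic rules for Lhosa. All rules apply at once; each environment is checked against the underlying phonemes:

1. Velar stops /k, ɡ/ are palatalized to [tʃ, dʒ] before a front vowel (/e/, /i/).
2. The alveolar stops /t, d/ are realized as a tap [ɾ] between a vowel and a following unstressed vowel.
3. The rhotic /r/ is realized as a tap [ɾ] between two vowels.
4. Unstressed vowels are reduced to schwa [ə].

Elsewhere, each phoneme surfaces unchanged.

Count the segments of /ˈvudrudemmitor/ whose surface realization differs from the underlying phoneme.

Segments that undergo a rule: /u/ → [ə] (rule 4); /d/ → [ɾ] (rule 2); /e/ → [ə] (rule 4); /i/ → [ə] (rule 4); /t/ → [ɾ] (rule 2); /o/ → [ə] (rule 4).
All other segments surface unchanged.

6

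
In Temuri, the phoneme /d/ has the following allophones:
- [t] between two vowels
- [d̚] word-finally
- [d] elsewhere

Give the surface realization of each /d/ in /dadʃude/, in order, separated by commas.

Occurrence 1 (position 1): no conditioning environment matches → elsewhere allophone [d].
Occurrence 2 (position 3): no conditioning environment matches → elsewhere allophone [d].
Occurrence 3 (position 6): between two vowels → [t].

[d], [d], [t]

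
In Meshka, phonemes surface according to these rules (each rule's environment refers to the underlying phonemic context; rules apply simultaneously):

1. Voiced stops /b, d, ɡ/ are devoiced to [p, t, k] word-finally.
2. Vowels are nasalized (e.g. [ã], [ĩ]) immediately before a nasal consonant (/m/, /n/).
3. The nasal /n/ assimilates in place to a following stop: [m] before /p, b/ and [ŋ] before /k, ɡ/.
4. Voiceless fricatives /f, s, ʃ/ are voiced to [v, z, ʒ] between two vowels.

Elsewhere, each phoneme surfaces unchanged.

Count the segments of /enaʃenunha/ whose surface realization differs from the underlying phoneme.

4

Segments that undergo a rule: /e/ → [ẽ] (rule 2); /ʃ/ → [ʒ] (rule 4); /e/ → [ẽ] (rule 2); /u/ → [ũ] (rule 2).
All other segments surface unchanged.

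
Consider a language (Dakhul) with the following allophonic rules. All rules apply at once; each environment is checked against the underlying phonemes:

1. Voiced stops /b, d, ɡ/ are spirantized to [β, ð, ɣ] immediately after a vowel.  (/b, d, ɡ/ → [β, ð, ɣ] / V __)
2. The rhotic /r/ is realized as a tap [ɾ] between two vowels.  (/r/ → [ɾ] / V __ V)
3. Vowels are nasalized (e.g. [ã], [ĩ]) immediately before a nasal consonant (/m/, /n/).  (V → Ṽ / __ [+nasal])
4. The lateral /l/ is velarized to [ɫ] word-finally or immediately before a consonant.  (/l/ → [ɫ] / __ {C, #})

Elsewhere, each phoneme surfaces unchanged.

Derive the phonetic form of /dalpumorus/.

/d/ (word-initial) is in the target of rule 1 but the environment (immediately after a vowel) is not met → [d].
/a/ (between /d/ and /l/) is in the target of rule 3 but the environment (before a nasal consonant) is not met → [a].
Rule 4 applies to /l/ (between /a/ and /p/: word-finally or immediately before a consonant) → [ɫ].
/u/ — between /p/ and /m/, before a nasal consonant — surfaces as [ũ] (rule 3).
/o/ (between /m/ and /r/) fails the environment for rule 3, so it stays [o].
/r/ (between /o/ and /u/) occurs between two vowels → [ɾ] by rule 2.
/u/ (between /r/ and /s/): rule 3 targets it, but not before a nasal consonant → unchanged [u].

[daɫpũmoɾus]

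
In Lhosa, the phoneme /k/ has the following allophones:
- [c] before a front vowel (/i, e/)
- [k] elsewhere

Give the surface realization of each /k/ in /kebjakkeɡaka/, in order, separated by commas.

Occurrence 1 (position 1): before a front vowel → [c].
Occurrence 2 (position 6): no conditioning environment matches → elsewhere allophone [k].
Occurrence 3 (position 7): before a front vowel → [c].
Occurrence 4 (position 11): no conditioning environment matches → elsewhere allophone [k].

[c], [k], [c], [k]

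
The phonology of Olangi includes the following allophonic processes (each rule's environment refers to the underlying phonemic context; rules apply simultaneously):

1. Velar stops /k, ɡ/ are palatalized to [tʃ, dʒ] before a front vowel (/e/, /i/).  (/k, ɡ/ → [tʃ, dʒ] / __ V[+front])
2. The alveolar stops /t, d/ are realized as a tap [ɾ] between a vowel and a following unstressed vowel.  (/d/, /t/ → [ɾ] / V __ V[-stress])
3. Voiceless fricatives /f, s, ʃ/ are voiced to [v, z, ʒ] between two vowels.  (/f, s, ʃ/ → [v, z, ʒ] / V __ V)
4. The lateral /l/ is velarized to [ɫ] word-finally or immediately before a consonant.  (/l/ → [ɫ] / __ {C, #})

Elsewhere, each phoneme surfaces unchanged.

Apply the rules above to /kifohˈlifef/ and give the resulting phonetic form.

[tʃivohˈlivef]

/k/ — word-initial, before a front vowel — surfaces as [tʃ] (rule 1).
/f/ (between /i/ and /o/) occurs between two vowels → [v] by rule 3.
/l/ (between /h/ and /i/) fails the environment for rule 4, so it stays [l].
/f/ — between /i/ and /e/, between two vowels — surfaces as [v] (rule 3).
/f/ (word-final) fails the environment for rule 3, so it stays [f].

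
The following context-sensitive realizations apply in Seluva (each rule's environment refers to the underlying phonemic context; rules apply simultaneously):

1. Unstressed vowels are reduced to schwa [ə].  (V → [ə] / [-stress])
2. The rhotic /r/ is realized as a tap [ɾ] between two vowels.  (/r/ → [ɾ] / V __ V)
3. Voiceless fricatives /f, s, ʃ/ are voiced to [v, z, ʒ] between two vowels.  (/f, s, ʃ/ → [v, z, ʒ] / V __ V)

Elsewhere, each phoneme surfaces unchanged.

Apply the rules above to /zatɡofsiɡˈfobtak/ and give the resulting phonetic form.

[zətɡəfsəɡˈfobtək]

/z/ (word-initial) is unaffected → [z].
/a/ (between /z/ and /t/): in an unstressed syllable, so rule 1 applies → [ə].
/t/ (between /a/ and /ɡ/) is unaffected → [t].
/ɡ/ (between /t/ and /o/) is unaffected → [ɡ].
Rule 1 applies to /o/ (between /ɡ/ and /f/: in an unstressed syllable) → [ə].
/f/ (between /o/ and /s/): rule 3 targets it, but not between two vowels → unchanged [f].
/s/ (between /f/ and /i/): rule 3 targets it, but not between two vowels → unchanged [s].
/i/ (between /s/ and /ɡ/): in an unstressed syllable, so rule 1 applies → [ə].
/ɡ/ stays [ɡ].
/f/ — between /ɡ/ and /o/; rule 3 does not apply here → [f].
/o/ (between /f/ and /b/): rule 1 targets it, but not in an unstressed syllable → unchanged [o].
/b/ (between /o/ and /t/) is unaffected → [b].
/t/ (between /b/ and /a/) is unaffected → [t].
Rule 1 applies to /a/ (between /t/ and /k/: in an unstressed syllable) → [ə].
/k/ — not in any rule's target class → [k].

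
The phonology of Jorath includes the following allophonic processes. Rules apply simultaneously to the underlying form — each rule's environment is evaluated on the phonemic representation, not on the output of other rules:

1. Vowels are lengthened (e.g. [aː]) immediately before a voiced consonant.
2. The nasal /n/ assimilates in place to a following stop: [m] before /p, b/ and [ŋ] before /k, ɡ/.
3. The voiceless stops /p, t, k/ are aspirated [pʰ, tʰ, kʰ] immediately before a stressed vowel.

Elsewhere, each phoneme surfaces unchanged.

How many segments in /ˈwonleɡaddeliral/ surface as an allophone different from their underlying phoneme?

6

Segments that undergo a rule: /o/ → [oː] (rule 1); /e/ → [eː] (rule 1); /a/ → [aː] (rule 1); /e/ → [eː] (rule 1); /i/ → [iː] (rule 1); /a/ → [aː] (rule 1).
All other segments surface unchanged.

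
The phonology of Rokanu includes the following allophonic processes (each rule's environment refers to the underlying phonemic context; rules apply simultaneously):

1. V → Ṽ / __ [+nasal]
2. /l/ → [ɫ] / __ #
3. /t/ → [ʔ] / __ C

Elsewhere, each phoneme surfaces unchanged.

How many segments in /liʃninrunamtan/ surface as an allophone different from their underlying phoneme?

4

Segments that undergo a rule: /i/ → [ĩ] (rule 1); /u/ → [ũ] (rule 1); /a/ → [ã] (rule 1); /a/ → [ã] (rule 1).
All other segments surface unchanged.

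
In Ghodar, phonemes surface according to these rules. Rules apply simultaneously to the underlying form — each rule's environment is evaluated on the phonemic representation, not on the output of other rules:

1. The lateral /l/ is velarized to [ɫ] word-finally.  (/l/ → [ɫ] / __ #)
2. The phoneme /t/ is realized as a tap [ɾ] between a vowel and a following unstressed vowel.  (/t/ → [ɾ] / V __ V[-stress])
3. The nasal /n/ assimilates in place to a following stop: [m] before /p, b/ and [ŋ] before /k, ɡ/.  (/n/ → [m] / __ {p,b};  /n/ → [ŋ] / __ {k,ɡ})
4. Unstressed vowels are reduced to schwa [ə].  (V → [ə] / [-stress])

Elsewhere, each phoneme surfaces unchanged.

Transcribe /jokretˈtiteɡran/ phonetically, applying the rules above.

/o/ (between /j/ and /k/): in an unstressed syllable, so rule 4 applies → [ə].
/e/ — between /r/ and /t/, in an unstressed syllable — surfaces as [ə] (rule 4).
/t/ (between /e/ and /t/) fails the environment for rule 2, so it stays [t].
/t/ (between /t/ and /i/) is in the target of rule 2 but the environment (between a vowel and a following unstressed vowel) is not met → [t].
/i/ (between /t/ and /t/): rule 4 targets it, but not in an unstressed syllable → unchanged [i].
Rule 2 applies to /t/ (between /i/ and /e/: between a vowel and a following unstressed vowel) → [ɾ].
/e/ meets the environment for rule 4 (in an unstressed syllable) → [ə].
/a/ — between /r/ and /n/, in an unstressed syllable — surfaces as [ə] (rule 4).
/n/ — word-final; rule 3 does not apply here → [n].

[jəkrətˈtiɾəɡrən]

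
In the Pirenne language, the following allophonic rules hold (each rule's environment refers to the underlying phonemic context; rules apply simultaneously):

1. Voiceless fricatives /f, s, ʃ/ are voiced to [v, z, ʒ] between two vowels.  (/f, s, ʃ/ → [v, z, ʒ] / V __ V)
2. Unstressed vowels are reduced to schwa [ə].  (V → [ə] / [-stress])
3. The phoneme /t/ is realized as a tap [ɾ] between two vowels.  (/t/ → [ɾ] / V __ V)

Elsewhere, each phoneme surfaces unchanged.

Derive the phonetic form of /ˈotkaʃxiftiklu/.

/o/ (word-initial) is in the target of rule 2 but the environment (in an unstressed syllable) is not met → [o].
/t/ (between /o/ and /k/) is in the target of rule 3 but the environment (between two vowels) is not met → [t].
/k/ — not in any rule's target class → [k].
/a/ — between /k/ and /ʃ/, in an unstressed syllable — surfaces as [ə] (rule 2).
/ʃ/ (between /a/ and /x/): rule 1 targets it, but not between two vowels → unchanged [ʃ].
/x/ (between /ʃ/ and /i/) is unaffected → [x].
/i/ meets the environment for rule 2 (in an unstressed syllable) → [ə].
/f/ (between /i/ and /t/): rule 1 targets it, but not between two vowels → unchanged [f].
/t/ — between /f/ and /i/; rule 3 does not apply here → [t].
Rule 2 applies to /i/ (between /t/ and /k/: in an unstressed syllable) → [ə].
/k/ (between /i/ and /l/): no rule targets it → [k].
/l/ (between /k/ and /u/) is unaffected → [l].
Rule 2 applies to /u/ (word-final: in an unstressed syllable) → [ə].

[ˈotkəʃxəftəklə]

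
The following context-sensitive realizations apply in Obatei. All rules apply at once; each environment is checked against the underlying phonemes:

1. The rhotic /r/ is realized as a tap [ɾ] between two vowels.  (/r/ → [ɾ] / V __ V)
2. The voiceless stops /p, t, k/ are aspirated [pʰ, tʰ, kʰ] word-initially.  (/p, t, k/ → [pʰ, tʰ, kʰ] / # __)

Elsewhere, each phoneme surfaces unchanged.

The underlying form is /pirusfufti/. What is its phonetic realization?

Rule 2 applies to /p/ (word-initial: word-initially) → [pʰ].
Rule 1 applies to /r/ (between /i/ and /u/: between two vowels) → [ɾ].
/t/ (between /f/ and /i/) is in the target of rule 2 but the environment (word-initially) is not met → [t].

[pʰiɾusfufti]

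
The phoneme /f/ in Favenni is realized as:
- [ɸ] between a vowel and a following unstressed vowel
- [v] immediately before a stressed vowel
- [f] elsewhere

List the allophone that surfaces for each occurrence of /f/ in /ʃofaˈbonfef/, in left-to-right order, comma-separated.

Occurrence 1 (position 3): between a vowel and a following unstressed vowel → [ɸ].
Occurrence 2 (position 8): no conditioning environment matches → elsewhere allophone [f].
Occurrence 3 (position 10): no conditioning environment matches → elsewhere allophone [f].

[ɸ], [f], [f]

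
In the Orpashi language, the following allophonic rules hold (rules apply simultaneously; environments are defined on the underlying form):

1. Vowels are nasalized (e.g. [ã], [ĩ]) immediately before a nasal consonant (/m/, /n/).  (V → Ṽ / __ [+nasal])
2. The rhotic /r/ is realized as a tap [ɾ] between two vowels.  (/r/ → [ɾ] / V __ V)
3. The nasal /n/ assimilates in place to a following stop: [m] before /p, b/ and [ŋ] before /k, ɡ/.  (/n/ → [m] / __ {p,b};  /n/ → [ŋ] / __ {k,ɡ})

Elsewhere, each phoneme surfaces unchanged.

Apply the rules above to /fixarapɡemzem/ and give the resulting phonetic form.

/f/ stays [f].
/i/ (between /f/ and /x/): rule 1 targets it, but not before a nasal consonant → unchanged [i].
/x/ stays [x].
/a/ (between /x/ and /r/) fails the environment for rule 1, so it stays [a].
/r/ — between /a/ and /a/, between two vowels — surfaces as [ɾ] (rule 2).
/a/ (between /r/ and /p/) is in the target of rule 1 but the environment (before a nasal consonant) is not met → [a].
/p/ stays [p].
/ɡ/ stays [ɡ].
Rule 1 applies to /e/ (between /ɡ/ and /m/: before a nasal consonant) → [ẽ].
/m/ — not in any rule's target class → [m].
/z/ (between /m/ and /e/) is unaffected → [z].
/e/ meets the environment for rule 1 (before a nasal consonant) → [ẽ].
/m/ — not in any rule's target class → [m].

[fixaɾapɡẽmzẽm]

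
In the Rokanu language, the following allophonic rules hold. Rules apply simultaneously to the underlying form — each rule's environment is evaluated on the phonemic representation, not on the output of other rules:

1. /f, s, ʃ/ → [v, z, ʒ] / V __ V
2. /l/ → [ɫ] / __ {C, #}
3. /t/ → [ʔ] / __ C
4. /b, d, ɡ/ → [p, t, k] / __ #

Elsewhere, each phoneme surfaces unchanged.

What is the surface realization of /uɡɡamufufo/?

[uɡɡamuvuvo]

/u/ (word-initial) is unaffected → [u].
/ɡ/ — between /u/ and /ɡ/; rule 4 does not apply here → [ɡ].
/ɡ/ (between /ɡ/ and /a/) is in the target of rule 4 but the environment (word-finally) is not met → [ɡ].
/a/ — not in any rule's target class → [a].
/m/ stays [m].
/u/ stays [u].
/f/ (between /u/ and /u/) occurs between two vowels → [v] by rule 1.
/u/ stays [u].
/f/ (between /u/ and /o/) occurs between two vowels → [v] by rule 1.
/o/ (word-final) is unaffected → [o].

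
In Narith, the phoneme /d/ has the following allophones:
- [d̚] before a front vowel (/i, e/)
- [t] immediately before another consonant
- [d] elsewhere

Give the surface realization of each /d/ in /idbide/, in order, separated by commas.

Occurrence 1 (position 2): immediately before another consonant → [t].
Occurrence 2 (position 5): before a front vowel (/i, e/) → [d̚].

[t], [d̚]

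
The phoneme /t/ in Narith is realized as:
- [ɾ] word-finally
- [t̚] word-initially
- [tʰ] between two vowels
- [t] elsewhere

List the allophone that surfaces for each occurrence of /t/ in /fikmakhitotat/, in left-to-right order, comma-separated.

[tʰ], [tʰ], [ɾ]

Occurrence 1 (position 9): between two vowels → [tʰ].
Occurrence 2 (position 11): between two vowels → [tʰ].
Occurrence 3 (position 13): word-finally → [ɾ].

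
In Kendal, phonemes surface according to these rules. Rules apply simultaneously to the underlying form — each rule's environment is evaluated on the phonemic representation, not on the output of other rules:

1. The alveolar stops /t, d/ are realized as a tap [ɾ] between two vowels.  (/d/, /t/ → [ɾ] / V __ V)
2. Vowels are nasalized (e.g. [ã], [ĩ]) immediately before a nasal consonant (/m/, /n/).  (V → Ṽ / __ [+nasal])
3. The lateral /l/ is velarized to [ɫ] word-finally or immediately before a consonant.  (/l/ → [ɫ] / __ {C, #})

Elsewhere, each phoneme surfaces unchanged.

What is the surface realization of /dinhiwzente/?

/d/ (word-initial) fails the environment for rule 1, so it stays [d].
/i/ — between /d/ and /n/, before a nasal consonant — surfaces as [ĩ] (rule 2).
/n/ stays [n].
/h/ stays [h].
/i/ (between /h/ and /w/) is in the target of rule 2 but the environment (before a nasal consonant) is not met → [i].
/w/ stays [w].
/z/ stays [z].
/e/ (between /z/ and /n/) occurs before a nasal consonant → [ẽ] by rule 2.
/n/ (between /e/ and /t/): no rule targets it → [n].
/t/ — between /n/ and /e/; rule 1 does not apply here → [t].
/e/ (word-final) is in the target of rule 2 but the environment (before a nasal consonant) is not met → [e].

[dĩnhiwzẽnte]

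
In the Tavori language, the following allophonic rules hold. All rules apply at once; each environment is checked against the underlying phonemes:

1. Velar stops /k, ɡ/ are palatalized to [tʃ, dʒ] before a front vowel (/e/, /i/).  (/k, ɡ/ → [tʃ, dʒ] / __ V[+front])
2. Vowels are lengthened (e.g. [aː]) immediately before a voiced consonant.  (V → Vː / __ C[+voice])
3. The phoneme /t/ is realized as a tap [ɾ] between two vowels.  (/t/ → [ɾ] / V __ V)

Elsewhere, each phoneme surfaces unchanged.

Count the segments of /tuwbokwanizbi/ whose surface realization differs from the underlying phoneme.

3

Segments that undergo a rule: /u/ → [uː] (rule 2); /a/ → [aː] (rule 2); /i/ → [iː] (rule 2).
All other segments surface unchanged.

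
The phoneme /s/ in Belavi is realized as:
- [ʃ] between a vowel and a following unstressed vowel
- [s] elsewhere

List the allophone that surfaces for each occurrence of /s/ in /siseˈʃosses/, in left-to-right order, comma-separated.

Occurrence 1 (position 1): no conditioning environment matches → elsewhere allophone [s].
Occurrence 2 (position 3): between a vowel and a following unstressed vowel → [ʃ].
Occurrence 3 (position 7): no conditioning environment matches → elsewhere allophone [s].
Occurrence 4 (position 8): no conditioning environment matches → elsewhere allophone [s].
Occurrence 5 (position 10): no conditioning environment matches → elsewhere allophone [s].

[s], [ʃ], [s], [s], [s]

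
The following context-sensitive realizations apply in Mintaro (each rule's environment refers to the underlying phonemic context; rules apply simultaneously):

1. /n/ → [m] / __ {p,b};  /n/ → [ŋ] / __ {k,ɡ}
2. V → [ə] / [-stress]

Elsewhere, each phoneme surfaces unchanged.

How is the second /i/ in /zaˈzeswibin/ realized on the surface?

[ə]

Rule 2 applies to /i/ (between /b/ and /n/: in an unstressed syllable) → [ə].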